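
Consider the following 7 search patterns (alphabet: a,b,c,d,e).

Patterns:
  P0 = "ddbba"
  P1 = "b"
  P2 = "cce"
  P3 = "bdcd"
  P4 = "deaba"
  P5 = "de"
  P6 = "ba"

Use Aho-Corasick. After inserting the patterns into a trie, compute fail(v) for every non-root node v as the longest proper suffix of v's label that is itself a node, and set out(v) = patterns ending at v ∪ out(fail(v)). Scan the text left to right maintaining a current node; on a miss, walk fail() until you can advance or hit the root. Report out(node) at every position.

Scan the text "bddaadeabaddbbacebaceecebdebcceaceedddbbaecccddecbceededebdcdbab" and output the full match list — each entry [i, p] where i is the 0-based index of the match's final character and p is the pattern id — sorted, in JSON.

Construct AC machine:
Trie (insert patterns):
  0='ε' goto b→6 c→7 d→1
  1='d' goto d→2 e→13
  2='dd' goto b→3
  3='ddb' goto b→4
  4='ddbb' goto a→5
  5='ddbba' goto ·  ←P0
  6='b' goto a→17 d→10  ←P1
  7='c' goto c→8
  8='cc' goto e→9
  9='cce' goto ·  ←P2
  10='bd' goto c→11
  11='bdc' goto d→12
  12='bdcd' goto ·  ←P3
  13='de' goto a→14  ←P5
  14='dea' goto b→15
  15='deab' goto a→16
  16='deaba' goto ·  ←P4
  17='ba' goto ·  ←P6

Failure links (BFS by depth):
  fail(1) 'd': from fail(0)=0 chase 'd': 0 ⇒ 0;  out=∅∪out(0)=∅
  fail(6) 'b': from fail(0)=0 chase 'b': 0 ⇒ 0;  out={1}∪out(0)={1}
  fail(7) 'c': from fail(0)=0 chase 'c': 0 ⇒ 0;  out=∅∪out(0)=∅
  fail(2) 'dd': from fail(1)=0 chase 'd': 0 ⇒ 1;  out=∅∪out(1)=∅
  fail(8) 'cc': from fail(7)=0 chase 'c': 0 ⇒ 7;  out=∅∪out(7)=∅
  fail(10) 'bd': from fail(6)=0 chase 'd': 0 ⇒ 1;  out=∅∪out(1)=∅
  fail(13) 'de': from fail(1)=0 chase 'e': 0 ⇒ 0;  out={5}∪out(0)={5}
  fail(17) 'ba': from fail(6)=0 chase 'a': 0 ⇒ 0;  out={6}∪out(0)={6}
  fail(3) 'ddb': from fail(2)=1 chase 'b': 1→0 ⇒ 6;  out=∅∪out(6)={1}
  fail(9) 'cce': from fail(8)=7 chase 'e': 7→0 ⇒ 0;  out={2}∪out(0)={2}
  fail(11) 'bdc': from fail(10)=1 chase 'c': 1→0 ⇒ 7;  out=∅∪out(7)=∅
  fail(14) 'dea': from fail(13)=0 chase 'a': 0 ⇒ 0;  out=∅∪out(0)=∅
  fail(4) 'ddbb': from fail(3)=6 chase 'b': 6→0 ⇒ 6;  out=∅∪out(6)={1}
  fail(12) 'bdcd': from fail(11)=7 chase 'd': 7→0 ⇒ 1;  out={3}∪out(1)={3}
  fail(15) 'deab': from fail(14)=0 chase 'b': 0 ⇒ 6;  out=∅∪out(6)={1}
  fail(5) 'ddbba': from fail(4)=6 chase 'a': 6 ⇒ 17;  out={0}∪out(17)={0,6}
  fail(16) 'deaba': from fail(15)=6 chase 'a': 6 ⇒ 17;  out={4}∪out(17)={4,6}

Text stream:
i=0 'b': node 0→6  emit P1@[0:0]
i=1 'd': node 6→10
i=2 'd': node 10→2 ·f
i=3 'a': node 2→0 ·f
i=4 'a': node 0→0
i=5 'd': node 0→1
i=6 'e': node 1→13  emit P5@[5:6]
i=7 'a': node 13→14
i=8 'b': node 14→15  emit P1@[8:8]
i=9 'a': node 15→16  emit P4@[5:9],P6@[8:9]
i=10 'd': node 16→1 ·f
i=11 'd': node 1→2
i=12 'b': node 2→3  emit P1@[12:12]
i=13 'b': node 3→4  emit P1@[13:13]
i=14 'a': node 4→5  emit P0@[10:14],P6@[13:14]
i=15 'c': node 5→7 ·f
i=16 'e': node 7→0 ·f
i=17 'b': node 0→6  emit P1@[17:17]
i=18 'a': node 6→17  emit P6@[17:18]
i=19 'c': node 17→7 ·f
i=20 'e': node 7→0 ·f
i=21 'e': node 0→0
i=22 'c': node 0→7
i=23 'e': node 7→0 ·f
i=24 'b': node 0→6  emit P1@[24:24]
i=25 'd': node 6→10
i=26 'e': node 10→13 ·f  emit P5@[25:26]
i=27 'b': node 13→6 ·f  emit P1@[27:27]
i=28 'c': node 6→7 ·f
i=29 'c': node 7→8
i=30 'e': node 8→9  emit P2@[28:30]
i=31 'a': node 9→0 ·f
i=32 'c': node 0→7
i=33 'e': node 7→0 ·f
i=34 'e': node 0→0
i=35 'd': node 0→1
i=36 'd': node 1→2
i=37 'd': node 2→2 ·f
i=38 'b': node 2→3  emit P1@[38:38]
i=39 'b': node 3→4  emit P1@[39:39]
i=40 'a': node 4→5  emit P0@[36:40],P6@[39:40]
i=41 'e': node 5→0 ·f
i=42 'c': node 0→7
i=43 'c': node 7→8
i=44 'c': node 8→8 ·f
i=45 'd': node 8→1 ·f
i=46 'd': node 1→2
i=47 'e': node 2→13 ·f  emit P5@[46:47]
i=48 'c': node 13→7 ·f
i=49 'b': node 7→6 ·f  emit P1@[49:49]
i=50 'c': node 6→7 ·f
i=51 'e': node 7→0 ·f
i=52 'e': node 0→0
i=53 'd': node 0→1
i=54 'e': node 1→13  emit P5@[53:54]
i=55 'd': node 13→1 ·f
i=56 'e': node 1→13  emit P5@[55:56]
i=57 'b': node 13→6 ·f  emit P1@[57:57]
i=58 'd': node 6→10
i=59 'c': node 10→11
i=60 'd': node 11→12  emit P3@[57:60]
i=61 'b': node 12→6 ·f  emit P1@[61:61]
i=62 'a': node 6→17  emit P6@[61:62]
i=63 'b': node 17→6 ·f  emit P1@[63:63]

All matches (sorted): [[0,1],[6,5],[8,1],[9,4],[9,6],[12,1],[13,1],[14,0],[14,6],[17,1],[18,6],[24,1],[26,5],[27,1],[30,2],[38,1],[39,1],[40,0],[40,6],[47,5],[49,1],[54,5],[56,5],[57,1],[60,3],[61,1],[62,6],[63,1]]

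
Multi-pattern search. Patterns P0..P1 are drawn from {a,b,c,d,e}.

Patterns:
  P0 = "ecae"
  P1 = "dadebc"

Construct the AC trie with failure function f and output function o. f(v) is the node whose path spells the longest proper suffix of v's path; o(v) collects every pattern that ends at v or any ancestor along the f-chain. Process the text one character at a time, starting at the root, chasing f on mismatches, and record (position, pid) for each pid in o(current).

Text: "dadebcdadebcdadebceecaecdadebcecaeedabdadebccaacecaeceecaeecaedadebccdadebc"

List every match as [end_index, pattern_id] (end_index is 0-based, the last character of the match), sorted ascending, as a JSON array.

Construct AC machine:
Trie (insert patterns):
  0='ε' goto d→5 e→1
  1='e' goto c→2
  2='ec' goto a→3
  3='eca' goto e→4
  4='ecae' goto ·  [P0 ends]
  5='d' goto a→6
  6='da' goto d→7
  7='dad' goto e→8
  8='dade' goto b→9
  9='dadeb' goto c→10
  10='dadebc' goto ·  [P1 ends]

Failure links (BFS by depth):
  fail(1) 'e': from fail(0)=0 chase 'e': 0 ⇒ 0;  out=∅∪out(0)=∅
  fail(5) 'd': from fail(0)=0 chase 'd': 0 ⇒ 0;  out=∅∪out(0)=∅
  fail(2) 'ec': from fail(1)=0 chase 'c': 0 ⇒ 0;  out=∅∪out(0)=∅
  fail(6) 'da': from fail(5)=0 chase 'a': 0 ⇒ 0;  out=∅∪out(0)=∅
  fail(3) 'eca': from fail(2)=0 chase 'a': 0 ⇒ 0;  out=∅∪out(0)=∅
  fail(7) 'dad': from fail(6)=0 chase 'd': 0 ⇒ 5;  out=∅∪out(5)=∅
  fail(4) 'ecae': from fail(3)=0 chase 'e': 0 ⇒ 1;  out={0}∪out(1)={0}
  fail(8) 'dade': from fail(7)=5 chase 'e': 5→0 ⇒ 1;  out=∅∪out(1)=∅
  fail(9) 'dadeb': from fail(8)=1 chase 'b': 1→0 ⇒ 0;  out=∅∪out(0)=∅
  fail(10) 'dadebc': from fail(9)=0 chase 'c': 0 ⇒ 0;  out={1}∪out(0)={1}

Scan:
i=0 'd': node 0→5
i=1 'a': node 5→6
i=2 'd': node 6→7
i=3 'e': node 7→8
i=4 'b': node 8→9
i=5 'c': node 9→10  → match P1@[0:5]
i=6 'd': node 10→5 (fail-walked)
i=7 'a': node 5→6
i=8 'd': node 6→7
i=9 'e': node 7→8
i=10 'b': node 8→9
i=11 'c': node 9→10  → match P1@[6:11]
i=12 'd': node 10→5 (fail-walked)
i=13 'a': node 5→6
i=14 'd': node 6→7
i=15 'e': node 7→8
i=16 'b': node 8→9
i=17 'c': node 9→10  → match P1@[12:17]
i=18 'e': node 10→1 (fail-walked)
i=19 'e': node 1→1 (fail-walked)
i=20 'c': node 1→2
i=21 'a': node 2→3
i=22 'e': node 3→4  → match P0@[19:22]
i=23 'c': node 4→2 (fail-walked)
i=24 'd': node 2→5 (fail-walked)
i=25 'a': node 5→6
i=26 'd': node 6→7
i=27 'e': node 7→8
i=28 'b': node 8→9
i=29 'c': node 9→10  → match P1@[24:29]
i=30 'e': node 10→1 (fail-walked)
i=31 'c': node 1→2
i=32 'a': node 2→3
i=33 'e': node 3→4  → match P0@[30:33]
i=34 'e': node 4→1 (fail-walked)
i=35 'd': node 1→5 (fail-walked)
i=36 'a': node 5→6
i=37 'b': node 6→0 (fail-walked)
i=38 'd': node 0→5
i=39 'a': node 5→6
i=40 'd': node 6→7
i=41 'e': node 7→8
i=42 'b': node 8→9
i=43 'c': node 9→10  → match P1@[38:43]
i=44 'c': node 10→0 (fail-walked)
i=45 'a': node 0→0
i=46 'a': node 0→0
i=47 'c': node 0→0
i=48 'e': node 0→1
i=49 'c': node 1→2
i=50 'a': node 2→3
i=51 'e': node 3→4  → match P0@[48:51]
i=52 'c': node 4→2 (fail-walked)
i=53 'e': node 2→1 (fail-walked)
i=54 'e': node 1→1 (fail-walked)
i=55 'c': node 1→2
i=56 'a': node 2→3
i=57 'e': node 3→4  → match P0@[54:57]
i=58 'e': node 4→1 (fail-walked)
i=59 'c': node 1→2
i=60 'a': node 2→3
i=61 'e': node 3→4  → match P0@[58:61]
i=62 'd': node 4→5 (fail-walked)
i=63 'a': node 5→6
i=64 'd': node 6→7
i=65 'e': node 7→8
i=66 'b': node 8→9
i=67 'c': node 9→10  → match P1@[62:67]
i=68 'c': node 10→0 (fail-walked)
i=69 'd': node 0→5
i=70 'a': node 5→6
i=71 'd': node 6→7
i=72 'e': node 7→8
i=73 'b': node 8→9
i=74 'c': node 9→10  → match P1@[69:74]

Result: [[5,1],[11,1],[17,1],[22,0],[29,1],[33,0],[43,1],[51,0],[57,0],[61,0],[67,1],[74,1]]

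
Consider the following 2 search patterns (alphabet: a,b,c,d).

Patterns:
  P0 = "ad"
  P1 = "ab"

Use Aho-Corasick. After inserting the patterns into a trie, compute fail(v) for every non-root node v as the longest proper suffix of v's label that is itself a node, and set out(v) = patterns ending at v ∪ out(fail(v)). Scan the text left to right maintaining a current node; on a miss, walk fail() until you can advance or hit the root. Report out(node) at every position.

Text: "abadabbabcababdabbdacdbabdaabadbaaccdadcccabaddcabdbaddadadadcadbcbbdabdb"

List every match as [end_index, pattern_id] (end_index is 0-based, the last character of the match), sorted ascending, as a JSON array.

Construct AC machine:
Trie (insert patterns):
  0='ε' goto a→1
  1='a' goto b→3 d→2
  2='ad' goto ·  ←P0
  3='ab' goto ·  ←P1

Failure links (BFS by depth):
  n1('a'): parent n0 fail=0; on 'a' 0 → fail=0;  out ∅∪∅=∅
  n2('ad'): parent n1 fail=0; on 'd' 0 → fail=0;  out {0}∪∅={0}
  n3('ab'): parent n1 fail=0; on 'b' 0 → fail=0;  out {1}∪∅={1}

Run:
pos 0 'a': at 1
pos 1 'b': at 3  → match P1@[0:1]
pos 2 'a': at 1 (fail-walked)
pos 3 'd': at 2  → match P0@[2:3]
pos 4 'a': at 1 (fail-walked)
pos 5 'b': at 3  → match P1@[4:5]
pos 6 'b': at 0 (fail-walked)
pos 7 'a': at 1
pos 8 'b': at 3  → match P1@[7:8]
pos 9 'c': at 0 (fail-walked)
pos 10 'a': at 1
pos 11 'b': at 3  → match P1@[10:11]
pos 12 'a': at 1 (fail-walked)
pos 13 'b': at 3  → match P1@[12:13]
pos 14 'd': at 0 (fail-walked)
pos 15 'a': at 1
pos 16 'b': at 3  → match P1@[15:16]
pos 17 'b': at 0 (fail-walked)
pos 18 'd': at 0
pos 19 'a': at 1
pos 20 'c': at 0 (fail-walked)
pos 21 'd': at 0
pos 22 'b': at 0
pos 23 'a': at 1
pos 24 'b': at 3  → match P1@[23:24]
pos 25 'd': at 0 (fail-walked)
pos 26 'a': at 1
pos 27 'a': at 1 (fail-walked)
pos 28 'b': at 3  → match P1@[27:28]
pos 29 'a': at 1 (fail-walked)
pos 30 'd': at 2  → match P0@[29:30]
pos 31 'b': at 0 (fail-walked)
pos 32 'a': at 1
pos 33 'a': at 1 (fail-walked)
pos 34 'c': at 0 (fail-walked)
pos 35 'c': at 0
pos 36 'd': at 0
pos 37 'a': at 1
pos 38 'd': at 2  → match P0@[37:38]
pos 39 'c': at 0 (fail-walked)
pos 40 'c': at 0
pos 41 'c': at 0
pos 42 'a': at 1
pos 43 'b': at 3  → match P1@[42:43]
pos 44 'a': at 1 (fail-walked)
pos 45 'd': at 2  → match P0@[44:45]
pos 46 'd': at 0 (fail-walked)
pos 47 'c': at 0
pos 48 'a': at 1
pos 49 'b': at 3  → match P1@[48:49]
pos 50 'd': at 0 (fail-walked)
pos 51 'b': at 0
pos 52 'a': at 1
pos 53 'd': at 2  → match P0@[52:53]
pos 54 'd': at 0 (fail-walked)
pos 55 'a': at 1
pos 56 'd': at 2  → match P0@[55:56]
pos 57 'a': at 1 (fail-walked)
pos 58 'd': at 2  → match P0@[57:58]
pos 59 'a': at 1 (fail-walked)
pos 60 'd': at 2  → match P0@[59:60]
pos 61 'c': at 0 (fail-walked)
pos 62 'a': at 1
pos 63 'd': at 2  → match P0@[62:63]
pos 64 'b': at 0 (fail-walked)
pos 65 'c': at 0
pos 66 'b': at 0
pos 67 'b': at 0
pos 68 'd': at 0
pos 69 'a': at 1
pos 70 'b': at 3  → match P1@[69:70]
pos 71 'd': at 0 (fail-walked)
pos 72 'b': at 0

Result: [[1,1],[3,0],[5,1],[8,1],[11,1],[13,1],[16,1],[24,1],[28,1],[30,0],[38,0],[43,1],[45,0],[49,1],[53,0],[56,0],[58,0],[60,0],[63,0],[70,1]]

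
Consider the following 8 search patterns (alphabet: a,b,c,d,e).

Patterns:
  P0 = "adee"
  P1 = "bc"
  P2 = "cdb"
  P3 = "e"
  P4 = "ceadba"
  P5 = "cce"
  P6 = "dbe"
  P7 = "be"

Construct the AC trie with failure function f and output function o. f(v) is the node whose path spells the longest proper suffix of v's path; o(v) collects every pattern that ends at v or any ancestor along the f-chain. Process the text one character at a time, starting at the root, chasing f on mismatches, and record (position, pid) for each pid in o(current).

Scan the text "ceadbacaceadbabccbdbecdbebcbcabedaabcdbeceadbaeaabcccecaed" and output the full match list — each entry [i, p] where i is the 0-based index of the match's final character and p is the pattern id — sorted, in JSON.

Construct AC machine:
Trie nodes:
  0='ε' goto a→1 b→5 c→7 d→18 e→10
  1='a' goto d→2
  2='ad' goto e→3
  3='ade' goto e→4
  4='adee' goto ·  [P0 ends]
  5='b' goto c→6 e→21
  6='bc' goto ·  [P1 ends]
  7='c' goto c→16 d→8 e→11
  8='cd' goto b→9
  9='cdb' goto ·  [P2 ends]
  10='e' goto ·  [P3 ends]
  11='ce' goto a→12
  12='cea' goto d→13
  13='cead' goto b→14
  14='ceadb' goto a→15
  15='ceadba' goto ·  [P4 ends]
  16='cc' goto e→17
  17='cce' goto ·  [P5 ends]
  18='d' goto b→19
  19='db' goto e→20
  20='dbe' goto ·  [P6 ends]
  21='be' goto ·  [P7 ends]

BFS fail/out derivation:
  fail(1) 'a': from fail(0)=0 chase 'a': 0 ⇒ 0;  out=∅∪out(0)=∅
  fail(5) 'b': from fail(0)=0 chase 'b': 0 ⇒ 0;  out=∅∪out(0)=∅
  fail(7) 'c': from fail(0)=0 chase 'c': 0 ⇒ 0;  out=∅∪out(0)=∅
  fail(10) 'e': from fail(0)=0 chase 'e': 0 ⇒ 0;  out={3}∪out(0)={3}
  fail(18) 'd': from fail(0)=0 chase 'd': 0 ⇒ 0;  out=∅∪out(0)=∅
  fail(2) 'ad': from fail(1)=0 chase 'd': 0 ⇒ 18;  out=∅∪out(18)=∅
  fail(6) 'bc': from fail(5)=0 chase 'c': 0 ⇒ 7;  out={1}∪out(7)={1}
  fail(8) 'cd': from fail(7)=0 chase 'd': 0 ⇒ 18;  out=∅∪out(18)=∅
  fail(11) 'ce': from fail(7)=0 chase 'e': 0 ⇒ 10;  out=∅∪out(10)={3}
  fail(16) 'cc': from fail(7)=0 chase 'c': 0 ⇒ 7;  out=∅∪out(7)=∅
  fail(19) 'db': from fail(18)=0 chase 'b': 0 ⇒ 5;  out=∅∪out(5)=∅
  fail(21) 'be': from fail(5)=0 chase 'e': 0 ⇒ 10;  out={7}∪out(10)={3,7}
  fail(3) 'ade': from fail(2)=18 chase 'e': 18→0 ⇒ 10;  out=∅∪out(10)={3}
  fail(9) 'cdb': from fail(8)=18 chase 'b': 18 ⇒ 19;  out={2}∪out(19)={2}
  fail(12) 'cea': from fail(11)=10 chase 'a': 10→0 ⇒ 1;  out=∅∪out(1)=∅
  fail(17) 'cce': from fail(16)=7 chase 'e': 7 ⇒ 11;  out={5}∪out(11)={3,5}
  fail(20) 'dbe': from fail(19)=5 chase 'e': 5 ⇒ 21;  out={6}∪out(21)={3,6,7}
  fail(4) 'adee': from fail(3)=10 chase 'e': 10→0 ⇒ 10;  out={0}∪out(10)={0,3}
  fail(13) 'cead': from fail(12)=1 chase 'd': 1 ⇒ 2;  out=∅∪out(2)=∅
  fail(14) 'ceadb': from fail(13)=2 chase 'b': 2→18 ⇒ 19;  out=∅∪out(19)=∅
  fail(15) 'ceadba': from fail(14)=19 chase 'a': 19→5→0 ⇒ 1;  out={4}∪out(1)={4}

Text stream:
i=0 'c': node 0→7
i=1 'e': node 7→11  ** P3@[1:1]
i=2 'a': node 11→12
i=3 'd': node 12→13
i=4 'b': node 13→14
i=5 'a': node 14→15  ** P4@[0:5]
i=6 'c': node 15→7 (fail-walked)
i=7 'a': node 7→1 (fail-walked)
i=8 'c': node 1→7 (fail-walked)
i=9 'e': node 7→11  ** P3@[9:9]
i=10 'a': node 11→12
i=11 'd': node 12→13
i=12 'b': node 13→14
i=13 'a': node 14→15  ** P4@[8:13]
i=14 'b': node 15→5 (fail-walked)
i=15 'c': node 5→6  ** P1@[14:15]
i=16 'c': node 6→16 (fail-walked)
i=17 'b': node 16→5 (fail-walked)
i=18 'd': node 5→18 (fail-walked)
i=19 'b': node 18→19
i=20 'e': node 19→20  ** P3@[20:20],P6@[18:20],P7@[19:20]
i=21 'c': node 20→7 (fail-walked)
i=22 'd': node 7→8
i=23 'b': node 8→9  ** P2@[21:23]
i=24 'e': node 9→20 (fail-walked)  ** P3@[24:24],P6@[22:24],P7@[23:24]
i=25 'b': node 20→5 (fail-walked)
i=26 'c': node 5→6  ** P1@[25:26]
i=27 'b': node 6→5 (fail-walked)
i=28 'c': node 5→6  ** P1@[27:28]
i=29 'a': node 6→1 (fail-walked)
i=30 'b': node 1→5 (fail-walked)
i=31 'e': node 5→21  ** P3@[31:31],P7@[30:31]
i=32 'd': node 21→18 (fail-walked)
i=33 'a': node 18→1 (fail-walked)
i=34 'a': node 1→1 (fail-walked)
i=35 'b': node 1→5 (fail-walked)
i=36 'c': node 5→6  ** P1@[35:36]
i=37 'd': node 6→8 (fail-walked)
i=38 'b': node 8→9  ** P2@[36:38]
i=39 'e': node 9→20 (fail-walked)  ** P3@[39:39],P6@[37:39],P7@[38:39]
i=40 'c': node 20→7 (fail-walked)
i=41 'e': node 7→11  ** P3@[41:41]
i=42 'a': node 11→12
i=43 'd': node 12→13
i=44 'b': node 13→14
i=45 'a': node 14→15  ** P4@[40:45]
i=46 'e': node 15→10 (fail-walked)  ** P3@[46:46]
i=47 'a': node 10→1 (fail-walked)
i=48 'a': node 1→1 (fail-walked)
i=49 'b': node 1→5 (fail-walked)
i=50 'c': node 5→6  ** P1@[49:50]
i=51 'c': node 6→16 (fail-walked)
i=52 'c': node 16→16 (fail-walked)
i=53 'e': node 16→17  ** P3@[53:53],P5@[51:53]
i=54 'c': node 17→7 (fail-walked)
i=55 'a': node 7→1 (fail-walked)
i=56 'e': node 1→10 (fail-walked)  ** P3@[56:56]
i=57 'd': node 10→18 (fail-walked)

Result: [[1,3],[5,4],[9,3],[13,4],[15,1],[20,3],[20,6],[20,7],[23,2],[24,3],[24,6],[24,7],[26,1],[28,1],[31,3],[31,7],[36,1],[38,2],[39,3],[39,6],[39,7],[41,3],[45,4],[46,3],[50,1],[53,3],[53,5],[56,3]]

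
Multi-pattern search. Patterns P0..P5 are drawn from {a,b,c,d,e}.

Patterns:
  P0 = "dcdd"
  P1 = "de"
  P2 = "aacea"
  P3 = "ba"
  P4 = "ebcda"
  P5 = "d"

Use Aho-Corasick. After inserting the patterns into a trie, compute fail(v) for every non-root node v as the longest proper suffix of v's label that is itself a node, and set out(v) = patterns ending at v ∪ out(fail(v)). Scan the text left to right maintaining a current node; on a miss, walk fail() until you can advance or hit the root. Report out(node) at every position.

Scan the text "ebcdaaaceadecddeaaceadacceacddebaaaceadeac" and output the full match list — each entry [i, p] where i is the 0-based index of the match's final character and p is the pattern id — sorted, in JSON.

Build automaton:
Trie (insert patterns):
  n0 'ε': a→6 b→11 d→1 e→13
  n1 'd': c→2 e→5  ←P5
  n2 'dc': d→3
  n3 'dcd': d→4
  n4 'dcdd': ·  ←P0
  n5 'de': ·  ←P1
  n6 'a': a→7
  n7 'aa': c→8
  n8 'aac': e→9
  n9 'aace': a→10
  n10 'aacea': ·  ←P2
  n11 'b': a→12
  n12 'ba': ·  ←P3
  n13 'e': b→14
  n14 'eb': c→15
  n15 'ebc': d→16
  n16 'ebcd': a→17
  n17 'ebcda': ·  ←P4

Failure links (BFS by depth):
  n1('d'): parent n0 fail=0; on 'd' 0 → fail=0;  out {5}∪∅={5}
  n6('a'): parent n0 fail=0; on 'a' 0 → fail=0;  out ∅∪∅=∅
  n11('b'): parent n0 fail=0; on 'b' 0 → fail=0;  out ∅∪∅=∅
  n13('e'): parent n0 fail=0; on 'e' 0 → fail=0;  out ∅∪∅=∅
  n2('dc'): parent n1 fail=0; on 'c' 0 → fail=0;  out ∅∪∅=∅
  n5('de'): parent n1 fail=0; on 'e' 0 → fail=13;  out {1}∪∅={1}
  n7('aa'): parent n6 fail=0; on 'a' 0 → fail=6;  out ∅∪∅=∅
  n12('ba'): parent n11 fail=0; on 'a' 0 → fail=6;  out {3}∪∅={3}
  n14('eb'): parent n13 fail=0; on 'b' 0 → fail=11;  out ∅∪∅=∅
  n3('dcd'): parent n2 fail=0; on 'd' 0 → fail=1;  out ∅∪{5}={5}
  n8('aac'): parent n7 fail=6; on 'c' 6→0 → fail=0;  out ∅∪∅=∅
  n15('ebc'): parent n14 fail=11; on 'c' 11→0 → fail=0;  out ∅∪∅=∅
  n4('dcdd'): parent n3 fail=1; on 'd' 1→0 → fail=1;  out {0}∪{5}={0,5}
  n9('aace'): parent n8 fail=0; on 'e' 0 → fail=13;  out ∅∪∅=∅
  n16('ebcd'): parent n15 fail=0; on 'd' 0 → fail=1;  out ∅∪{5}={5}
  n10('aacea'): parent n9 fail=13; on 'a' 13→0 → fail=6;  out {2}∪∅={2}
  n17('ebcda'): parent n16 fail=1; on 'a' 1→0 → fail=6;  out {4}∪∅={4}

Scan:
pos 0 'e': at 13
pos 1 'b': at 14
pos 2 'c': at 15
pos 3 'd': at 16  emit P5@[3:3]
pos 4 'a': at 17  emit P4@[0:4]
pos 5 'a': at 7 (fail-walked)
pos 6 'a': at 7 (fail-walked)
pos 7 'c': at 8
pos 8 'e': at 9
pos 9 'a': at 10  emit P2@[5:9]
pos 10 'd': at 1 (fail-walked)  emit P5@[10:10]
pos 11 'e': at 5  emit P1@[10:11]
pos 12 'c': at 0 (fail-walked)
pos 13 'd': at 1  emit P5@[13:13]
pos 14 'd': at 1 (fail-walked)  emit P5@[14:14]
pos 15 'e': at 5  emit P1@[14:15]
pos 16 'a': at 6 (fail-walked)
pos 17 'a': at 7
pos 18 'c': at 8
pos 19 'e': at 9
pos 20 'a': at 10  emit P2@[16:20]
pos 21 'd': at 1 (fail-walked)  emit P5@[21:21]
pos 22 'a': at 6 (fail-walked)
pos 23 'c': at 0 (fail-walked)
pos 24 'c': at 0
pos 25 'e': at 13
pos 26 'a': at 6 (fail-walked)
pos 27 'c': at 0 (fail-walked)
pos 28 'd': at 1  emit P5@[28:28]
pos 29 'd': at 1 (fail-walked)  emit P5@[29:29]
pos 30 'e': at 5  emit P1@[29:30]
pos 31 'b': at 14 (fail-walked)
pos 32 'a': at 12 (fail-walked)  emit P3@[31:32]
pos 33 'a': at 7 (fail-walked)
pos 34 'a': at 7 (fail-walked)
pos 35 'c': at 8
pos 36 'e': at 9
pos 37 'a': at 10  emit P2@[33:37]
pos 38 'd': at 1 (fail-walked)  emit P5@[38:38]
pos 39 'e': at 5  emit P1@[38:39]
pos 40 'a': at 6 (fail-walked)
pos 41 'c': at 0 (fail-walked)

All matches (sorted): [[3,5],[4,4],[9,2],[10,5],[11,1],[13,5],[14,5],[15,1],[20,2],[21,5],[28,5],[29,5],[30,1],[32,3],[37,2],[38,5],[39,1]]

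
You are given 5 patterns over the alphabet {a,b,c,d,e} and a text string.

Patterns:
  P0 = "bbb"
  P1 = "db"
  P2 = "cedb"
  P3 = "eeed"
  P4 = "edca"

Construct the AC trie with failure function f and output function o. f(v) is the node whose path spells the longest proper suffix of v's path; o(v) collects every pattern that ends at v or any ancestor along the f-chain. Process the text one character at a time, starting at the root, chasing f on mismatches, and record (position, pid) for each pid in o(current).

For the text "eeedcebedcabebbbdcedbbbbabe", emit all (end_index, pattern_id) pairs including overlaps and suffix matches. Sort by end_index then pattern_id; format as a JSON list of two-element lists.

Build:
Trie nodes:
  0='ε' goto b→1 c→6 d→4 e→10
  1='b' goto b→2
  2='bb' goto b→3
  3='bbb' goto ·  [P0 ends]
  4='d' goto b→5
  5='db' goto ·  [P1 ends]
  6='c' goto e→7
  7='ce' goto d→8
  8='ced' goto b→9
  9='cedb' goto ·  [P2 ends]
  10='e' goto d→14 e→11
  11='ee' goto e→12
  12='eee' goto d→13
  13='eeed' goto ·  [P3 ends]
  14='ed' goto c→15
  15='edc' goto a→16
  16='edca' goto ·  [P4 ends]

Failure links (BFS by depth):
  fail(1) 'b': from fail(0)=0 chase 'b': 0 ⇒ 0;  out=∅∪out(0)=∅
  fail(4) 'd': from fail(0)=0 chase 'd': 0 ⇒ 0;  out=∅∪out(0)=∅
  fail(6) 'c': from fail(0)=0 chase 'c': 0 ⇒ 0;  out=∅∪out(0)=∅
  fail(10) 'e': from fail(0)=0 chase 'e': 0 ⇒ 0;  out=∅∪out(0)=∅
  fail(2) 'bb': from fail(1)=0 chase 'b': 0 ⇒ 1;  out=∅∪out(1)=∅
  fail(5) 'db': from fail(4)=0 chase 'b': 0 ⇒ 1;  out={1}∪out(1)={1}
  fail(7) 'ce': from fail(6)=0 chase 'e': 0 ⇒ 10;  out=∅∪out(10)=∅
  fail(11) 'ee': from fail(10)=0 chase 'e': 0 ⇒ 10;  out=∅∪out(10)=∅
  fail(14) 'ed': from fail(10)=0 chase 'd': 0 ⇒ 4;  out=∅∪out(4)=∅
  fail(3) 'bbb': from fail(2)=1 chase 'b': 1 ⇒ 2;  out={0}∪out(2)={0}
  fail(8) 'ced': from fail(7)=10 chase 'd': 10 ⇒ 14;  out=∅∪out(14)=∅
  fail(12) 'eee': from fail(11)=10 chase 'e': 10 ⇒ 11;  out=∅∪out(11)=∅
  fail(15) 'edc': from fail(14)=4 chase 'c': 4→0 ⇒ 6;  out=∅∪out(6)=∅
  fail(9) 'cedb': from fail(8)=14 chase 'b': 14→4 ⇒ 5;  out={2}∪out(5)={1,2}
  fail(13) 'eeed': from fail(12)=11 chase 'd': 11→10 ⇒ 14;  out={3}∪out(14)={3}
  fail(16) 'edca': from fail(15)=6 chase 'a': 6→0 ⇒ 0;  out={4}∪out(0)={4}

Text stream:
i=0 'e': node 0→10
i=1 'e': node 10→11
i=2 'e': node 11→12
i=3 'd': node 12→13  ** P3@[0:3]
i=4 'c': node 13→15 (via fail)
i=5 'e': node 15→7 (via fail)
i=6 'b': node 7→1 (via fail)
i=7 'e': node 1→10 (via fail)
i=8 'd': node 10→14
i=9 'c': node 14→15
i=10 'a': node 15→16  ** P4@[7:10]
i=11 'b': node 16→1 (via fail)
i=12 'e': node 1→10 (via fail)
i=13 'b': node 10→1 (via fail)
i=14 'b': node 1→2
i=15 'b': node 2→3  ** P0@[13:15]
i=16 'd': node 3→4 (via fail)
i=17 'c': node 4→6 (via fail)
i=18 'e': node 6→7
i=19 'd': node 7→8
i=20 'b': node 8→9  ** P1@[19:20],P2@[17:20]
i=21 'b': node 9→2 (via fail)
i=22 'b': node 2→3  ** P0@[20:22]
i=23 'b': node 3→3 (via fail)  ** P0@[21:23]
i=24 'a': node 3→0 (via fail)
i=25 'b': node 0→1
i=26 'e': node 1→10 (via fail)

All matches (sorted): [[3,3],[10,4],[15,0],[20,1],[20,2],[22,0],[23,0]]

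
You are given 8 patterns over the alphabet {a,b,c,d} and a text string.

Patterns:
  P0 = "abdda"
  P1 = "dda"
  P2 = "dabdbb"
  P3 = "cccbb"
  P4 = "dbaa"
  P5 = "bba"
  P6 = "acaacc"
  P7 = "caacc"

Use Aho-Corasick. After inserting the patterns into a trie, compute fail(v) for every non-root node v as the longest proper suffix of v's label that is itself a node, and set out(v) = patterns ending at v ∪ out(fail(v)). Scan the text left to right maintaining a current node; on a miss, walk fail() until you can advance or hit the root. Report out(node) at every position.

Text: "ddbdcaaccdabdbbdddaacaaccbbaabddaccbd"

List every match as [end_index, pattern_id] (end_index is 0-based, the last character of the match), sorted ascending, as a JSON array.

Construct AC machine:
Trie nodes:
  n0 'ε': a→1 b→22 c→14 d→6
  n1 'a': b→2 c→25
  n2 'ab': d→3
  n3 'abd': d→4
  n4 'abdd': a→5
  n5 'abdda': ·  [P0 ends]
  n6 'd': a→9 b→19 d→7
  n7 'dd': a→8
  n8 'dda': ·  [P1 ends]
  n9 'da': b→10
  n10 'dab': d→11
  n11 'dabd': b→12
  n12 'dabdb': b→13
  n13 'dabdbb': ·  [P2 ends]
  n14 'c': a→30 c→15
  n15 'cc': c→16
  n16 'ccc': b→17
  n17 'cccb': b→18
  n18 'cccbb': ·  [P3 ends]
  n19 'db': a→20
  n20 'dba': a→21
  n21 'dbaa': ·  [P4 ends]
  n22 'b': b→23
  n23 'bb': a→24
  n24 'bba': ·  [P5 ends]
  n25 'ac': a→26
  n26 'aca': a→27
  n27 'acaa': c→28
  n28 'acaac': c→29
  n29 'acaacc': ·  [P6 ends]
  n30 'ca': a→31
  n31 'caa': c→32
  n32 'caac': c→33
  n33 'caacc': ·  [P7 ends]

BFS fail/out derivation:
  fail(1) 'a': from fail(0)=0 chase 'a': 0 ⇒ 0;  out=∅∪out(0)=∅
  fail(6) 'd': from fail(0)=0 chase 'd': 0 ⇒ 0;  out=∅∪out(0)=∅
  fail(14) 'c': from fail(0)=0 chase 'c': 0 ⇒ 0;  out=∅∪out(0)=∅
  fail(22) 'b': from fail(0)=0 chase 'b': 0 ⇒ 0;  out=∅∪out(0)=∅
  fail(2) 'ab': from fail(1)=0 chase 'b': 0 ⇒ 22;  out=∅∪out(22)=∅
  fail(7) 'dd': from fail(6)=0 chase 'd': 0 ⇒ 6;  out=∅∪out(6)=∅
  fail(9) 'da': from fail(6)=0 chase 'a': 0 ⇒ 1;  out=∅∪out(1)=∅
  fail(15) 'cc': from fail(14)=0 chase 'c': 0 ⇒ 14;  out=∅∪out(14)=∅
  fail(19) 'db': from fail(6)=0 chase 'b': 0 ⇒ 22;  out=∅∪out(22)=∅
  fail(23) 'bb': from fail(22)=0 chase 'b': 0 ⇒ 22;  out=∅∪out(22)=∅
  fail(25) 'ac': from fail(1)=0 chase 'c': 0 ⇒ 14;  out=∅∪out(14)=∅
  fail(30) 'ca': from fail(14)=0 chase 'a': 0 ⇒ 1;  out=∅∪out(1)=∅
  fail(3) 'abd': from fail(2)=22 chase 'd': 22→0 ⇒ 6;  out=∅∪out(6)=∅
  fail(8) 'dda': from fail(7)=6 chase 'a': 6 ⇒ 9;  out={1}∪out(9)={1}
  fail(10) 'dab': from fail(9)=1 chase 'b': 1 ⇒ 2;  out=∅∪out(2)=∅
  fail(16) 'ccc': from fail(15)=14 chase 'c': 14 ⇒ 15;  out=∅∪out(15)=∅
  fail(20) 'dba': from fail(19)=22 chase 'a': 22→0 ⇒ 1;  out=∅∪out(1)=∅
  fail(24) 'bba': from fail(23)=22 chase 'a': 22→0 ⇒ 1;  out={5}∪out(1)={5}
  fail(26) 'aca': from fail(25)=14 chase 'a': 14 ⇒ 30;  out=∅∪out(30)=∅
  fail(31) 'caa': from fail(30)=1 chase 'a': 1→0 ⇒ 1;  out=∅∪out(1)=∅
  fail(4) 'abdd': from fail(3)=6 chase 'd': 6 ⇒ 7;  out=∅∪out(7)=∅
  fail(11) 'dabd': from fail(10)=2 chase 'd': 2 ⇒ 3;  out=∅∪out(3)=∅
  fail(17) 'cccb': from fail(16)=15 chase 'b': 15→14→0 ⇒ 22;  out=∅∪out(22)=∅
  fail(21) 'dbaa': from fail(20)=1 chase 'a': 1→0 ⇒ 1;  out={4}∪out(1)={4}
  fail(27) 'acaa': from fail(26)=30 chase 'a': 30 ⇒ 31;  out=∅∪out(31)=∅
  fail(32) 'caac': from fail(31)=1 chase 'c': 1 ⇒ 25;  out=∅∪out(25)=∅
  fail(5) 'abdda': from fail(4)=7 chase 'a': 7 ⇒ 8;  out={0}∪out(8)={0,1}
  fail(12) 'dabdb': from fail(11)=3 chase 'b': 3→6 ⇒ 19;  out=∅∪out(19)=∅
  fail(18) 'cccbb': from fail(17)=22 chase 'b': 22 ⇒ 23;  out={3}∪out(23)={3}
  fail(28) 'acaac': from fail(27)=31 chase 'c': 31 ⇒ 32;  out=∅∪out(32)=∅
  fail(33) 'caacc': from fail(32)=25 chase 'c': 25→14 ⇒ 15;  out={7}∪out(15)={7}
  fail(13) 'dabdbb': from fail(12)=19 chase 'b': 19→22 ⇒ 23;  out={2}∪out(23)={2}
  fail(29) 'acaacc': from fail(28)=32 chase 'c': 32 ⇒ 33;  out={6}∪out(33)={6,7}

Run:
i=0 'd': node 0→6
i=1 'd': node 6→7
i=2 'b': node 7→19 (fail-walked)
i=3 'd': node 19→6 (fail-walked)
i=4 'c': node 6→14 (fail-walked)
i=5 'a': node 14→30
i=6 'a': node 30→31
i=7 'c': node 31→32
i=8 'c': node 32→33  ** P7@[4:8]
i=9 'd': node 33→6 (fail-walked)
i=10 'a': node 6→9
i=11 'b': node 9→10
i=12 'd': node 10→11
i=13 'b': node 11→12
i=14 'b': node 12→13  ** P2@[9:14]
i=15 'd': node 13→6 (fail-walked)
i=16 'd': node 6→7
i=17 'd': node 7→7 (fail-walked)
i=18 'a': node 7→8  ** P1@[16:18]
i=19 'a': node 8→1 (fail-walked)
i=20 'c': node 1→25
i=21 'a': node 25→26
i=22 'a': node 26→27
i=23 'c': node 27→28
i=24 'c': node 28→29  ** P6@[19:24],P7@[20:24]
i=25 'b': node 29→22 (fail-walked)
i=26 'b': node 22→23
i=27 'a': node 23→24  ** P5@[25:27]
i=28 'a': node 24→1 (fail-walked)
i=29 'b': node 1→2
i=30 'd': node 2→3
i=31 'd': node 3→4
i=32 'a': node 4→5  ** P0@[28:32],P1@[30:32]
i=33 'c': node 5→25 (fail-walked)
i=34 'c': node 25→15 (fail-walked)
i=35 'b': node 15→22 (fail-walked)
i=36 'd': node 22→6 (fail-walked)

Result: [[8,7],[14,2],[18,1],[24,6],[24,7],[27,5],[32,0],[32,1]]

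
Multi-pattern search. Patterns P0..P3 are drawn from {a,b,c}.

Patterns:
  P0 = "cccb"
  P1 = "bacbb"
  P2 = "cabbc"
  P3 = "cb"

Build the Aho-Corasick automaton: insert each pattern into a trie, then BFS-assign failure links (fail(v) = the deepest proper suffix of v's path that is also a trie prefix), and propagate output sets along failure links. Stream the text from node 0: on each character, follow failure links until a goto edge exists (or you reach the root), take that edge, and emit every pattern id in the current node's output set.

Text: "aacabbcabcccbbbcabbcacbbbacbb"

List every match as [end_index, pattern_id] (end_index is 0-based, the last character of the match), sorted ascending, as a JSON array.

Construct AC machine:
Trie (insert patterns):
  n0 'ε': b→5 c→1
  n1 'c': a→10 b→14 c→2
  n2 'cc': c→3
  n3 'ccc': b→4
  n4 'cccb': ·  [P0 ends]
  n5 'b': a→6
  n6 'ba': c→7
  n7 'bac': b→8
  n8 'bacb': b→9
  n9 'bacbb': ·  [P1 ends]
  n10 'ca': b→11
  n11 'cab': b→12
  n12 'cabb': c→13
  n13 'cabbc': ·  [P2 ends]
  n14 'cb': ·  [P3 ends]

Failure links (BFS by depth):
  n1('c'): parent n0 fail=0; on 'c' 0 → fail=0;  out ∅∪∅=∅
  n5('b'): parent n0 fail=0; on 'b' 0 → fail=0;  out ∅∪∅=∅
  n2('cc'): parent n1 fail=0; on 'c' 0 → fail=1;  out ∅∪∅=∅
  n6('ba'): parent n5 fail=0; on 'a' 0 → fail=0;  out ∅∪∅=∅
  n10('ca'): parent n1 fail=0; on 'a' 0 → fail=0;  out ∅∪∅=∅
  n14('cb'): parent n1 fail=0; on 'b' 0 → fail=5;  out {3}∪∅={3}
  n3('ccc'): parent n2 fail=1; on 'c' 1 → fail=2;  out ∅∪∅=∅
  n7('bac'): parent n6 fail=0; on 'c' 0 → fail=1;  out ∅∪∅=∅
  n11('cab'): parent n10 fail=0; on 'b' 0 → fail=5;  out ∅∪∅=∅
  n4('cccb'): parent n3 fail=2; on 'b' 2→1 → fail=14;  out {0}∪{3}={0,3}
  n8('bacb'): parent n7 fail=1; on 'b' 1 → fail=14;  out ∅∪{3}={3}
  n12('cabb'): parent n11 fail=5; on 'b' 5→0 → fail=5;  out ∅∪∅=∅
  n9('bacbb'): parent n8 fail=14; on 'b' 14→5→0 → fail=5;  out {1}∪∅={1}
  n13('cabbc'): parent n12 fail=5; on 'c' 5→0 → fail=1;  out {2}∪∅={2}

Text stream:
[0] read 'a'  n0⇒n0
[1] read 'a'  n0⇒n0
[2] read 'c'  n0⇒n1
[3] read 'a'  n1⇒n10
[4] read 'b'  n10⇒n11
[5] read 'b'  n11⇒n12
[6] read 'c'  n12⇒n13  emit P2@[2:6]
[7] read 'a'  n13⇒n10 ·f
[8] read 'b'  n10⇒n11
[9] read 'c'  n11⇒n1 ·f
[10] read 'c'  n1⇒n2
[11] read 'c'  n2⇒n3
[12] read 'b'  n3⇒n4  emit P0@[9:12],P3@[11:12]
[13] read 'b'  n4⇒n5 ·f
[14] read 'b'  n5⇒n5 ·f
[15] read 'c'  n5⇒n1 ·f
[16] read 'a'  n1⇒n10
[17] read 'b'  n10⇒n11
[18] read 'b'  n11⇒n12
[19] read 'c'  n12⇒n13  emit P2@[15:19]
[20] read 'a'  n13⇒n10 ·f
[21] read 'c'  n10⇒n1 ·f
[22] read 'b'  n1⇒n14  emit P3@[21:22]
[23] read 'b'  n14⇒n5 ·f
[24] read 'b'  n5⇒n5 ·f
[25] read 'a'  n5⇒n6
[26] read 'c'  n6⇒n7
[27] read 'b'  n7⇒n8  emit P3@[26:27]
[28] read 'b'  n8⇒n9  emit P1@[24:28]

Result: [[6,2],[12,0],[12,3],[19,2],[22,3],[27,3],[28,1]]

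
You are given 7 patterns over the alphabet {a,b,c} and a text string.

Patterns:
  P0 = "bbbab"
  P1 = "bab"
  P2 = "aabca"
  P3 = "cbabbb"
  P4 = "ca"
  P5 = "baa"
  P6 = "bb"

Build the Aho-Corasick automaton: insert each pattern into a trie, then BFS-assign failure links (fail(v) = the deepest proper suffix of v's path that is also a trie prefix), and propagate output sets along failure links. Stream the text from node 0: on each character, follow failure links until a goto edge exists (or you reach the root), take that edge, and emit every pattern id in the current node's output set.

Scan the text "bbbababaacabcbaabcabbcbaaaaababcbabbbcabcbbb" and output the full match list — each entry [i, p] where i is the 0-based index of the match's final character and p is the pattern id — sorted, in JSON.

Build automaton:
Trie (insert patterns):
  0='ε' goto a→8 b→1 c→13
  1='b' goto a→6 b→2
  2='bb' goto b→3  [P6 ends]
  3='bbb' goto a→4
  4='bbba' goto b→5
  5='bbbab' goto ·  [P0 ends]
  6='ba' goto a→20 b→7
  7='bab' goto ·  [P1 ends]
  8='a' goto a→9
  9='aa' goto b→10
  10='aab' goto c→11
  11='aabc' goto a→12
  12='aabca' goto ·  [P2 ends]
  13='c' goto a→19 b→14
  14='cb' goto a→15
  15='cba' goto b→16
  16='cbab' goto b→17
  17='cbabb' goto b→18
  18='cbabbb' goto ·  [P3 ends]
  19='ca' goto ·  [P4 ends]
  20='baa' goto ·  [P5 ends]

Failure links (BFS by depth):
  n1('b'): parent n0 fail=0; on 'b' 0 → fail=0;  out ∅∪∅=∅
  n8('a'): parent n0 fail=0; on 'a' 0 → fail=0;  out ∅∪∅=∅
  n13('c'): parent n0 fail=0; on 'c' 0 → fail=0;  out ∅∪∅=∅
  n2('bb'): parent n1 fail=0; on 'b' 0 → fail=1;  out {6}∪∅={6}
  n6('ba'): parent n1 fail=0; on 'a' 0 → fail=8;  out ∅∪∅=∅
  n9('aa'): parent n8 fail=0; on 'a' 0 → fail=8;  out ∅∪∅=∅
  n14('cb'): parent n13 fail=0; on 'b' 0 → fail=1;  out ∅∪∅=∅
  n19('ca'): parent n13 fail=0; on 'a' 0 → fail=8;  out {4}∪∅={4}
  n3('bbb'): parent n2 fail=1; on 'b' 1 → fail=2;  out ∅∪{6}={6}
  n7('bab'): parent n6 fail=8; on 'b' 8→0 → fail=1;  out {1}∪∅={1}
  n10('aab'): parent n9 fail=8; on 'b' 8→0 → fail=1;  out ∅∪∅=∅
  n15('cba'): parent n14 fail=1; on 'a' 1 → fail=6;  out ∅∪∅=∅
  n20('baa'): parent n6 fail=8; on 'a' 8 → fail=9;  out {5}∪∅={5}
  n4('bbba'): parent n3 fail=2; on 'a' 2→1 → fail=6;  out ∅∪∅=∅
  n11('aabc'): parent n10 fail=1; on 'c' 1→0 → fail=13;  out ∅∪∅=∅
  n16('cbab'): parent n15 fail=6; on 'b' 6 → fail=7;  out ∅∪{1}={1}
  n5('bbbab'): parent n4 fail=6; on 'b' 6 → fail=7;  out {0}∪{1}={0,1}
  n12('aabca'): parent n11 fail=13; on 'a' 13 → fail=19;  out {2}∪{4}={2,4}
  n17('cbabb'): parent n16 fail=7; on 'b' 7→1 → fail=2;  out ∅∪{6}={6}
  n18('cbabbb'): parent n17 fail=2; on 'b' 2 → fail=3;  out {3}∪{6}={3,6}

Scan:
i=0 'b': node 0→1
i=1 'b': node 1→2  → match P6@[0:1]
i=2 'b': node 2→3  → match P6@[1:2]
i=3 'a': node 3→4
i=4 'b': node 4→5  → match P0@[0:4],P1@[2:4]
i=5 'a': node 5→6 (via fail)
i=6 'b': node 6→7  → match P1@[4:6]
i=7 'a': node 7→6 (via fail)
i=8 'a': node 6→20  → match P5@[6:8]
i=9 'c': node 20→13 (via fail)
i=10 'a': node 13→19  → match P4@[9:10]
i=11 'b': node 19→1 (via fail)
i=12 'c': node 1→13 (via fail)
i=13 'b': node 13→14
i=14 'a': node 14→15
i=15 'a': node 15→20 (via fail)  → match P5@[13:15]
i=16 'b': node 20→10 (via fail)
i=17 'c': node 10→11
i=18 'a': node 11→12  → match P2@[14:18],P4@[17:18]
i=19 'b': node 12→1 (via fail)
i=20 'b': node 1→2  → match P6@[19:20]
i=21 'c': node 2→13 (via fail)
i=22 'b': node 13→14
i=23 'a': node 14→15
i=24 'a': node 15→20 (via fail)  → match P5@[22:24]
i=25 'a': node 20→9 (via fail)
i=26 'a': node 9→9 (via fail)
i=27 'a': node 9→9 (via fail)
i=28 'b': node 9→10
i=29 'a': node 10→6 (via fail)
i=30 'b': node 6→7  → match P1@[28:30]
i=31 'c': node 7→13 (via fail)
i=32 'b': node 13→14
i=33 'a': node 14→15
i=34 'b': node 15→16  → match P1@[32:34]
i=35 'b': node 16→17  → match P6@[34:35]
i=36 'b': node 17→18  → match P3@[31:36],P6@[35:36]
i=37 'c': node 18→13 (via fail)
i=38 'a': node 13→19  → match P4@[37:38]
i=39 'b': node 19→1 (via fail)
i=40 'c': node 1→13 (via fail)
i=41 'b': node 13→14
i=42 'b': node 14→2 (via fail)  → match P6@[41:42]
i=43 'b': node 2→3  → match P6@[42:43]

Result: [[1,6],[2,6],[4,0],[4,1],[6,1],[8,5],[10,4],[15,5],[18,2],[18,4],[20,6],[24,5],[30,1],[34,1],[35,6],[36,3],[36,6],[38,4],[42,6],[43,6]]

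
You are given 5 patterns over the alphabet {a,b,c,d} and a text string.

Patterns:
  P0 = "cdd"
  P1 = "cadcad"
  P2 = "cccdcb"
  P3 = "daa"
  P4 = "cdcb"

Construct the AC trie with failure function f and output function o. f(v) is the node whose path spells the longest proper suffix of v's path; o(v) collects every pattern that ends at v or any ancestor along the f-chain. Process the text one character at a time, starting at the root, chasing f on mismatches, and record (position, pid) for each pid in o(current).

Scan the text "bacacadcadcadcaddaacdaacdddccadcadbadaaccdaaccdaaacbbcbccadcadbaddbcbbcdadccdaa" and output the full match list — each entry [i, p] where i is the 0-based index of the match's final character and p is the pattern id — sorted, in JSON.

Construct AC machine:
Trie (insert patterns):
  0='ε' goto c→1 d→14
  1='c' goto a→4 c→9 d→2
  2='cd' goto c→17 d→3
  3='cdd' goto ·  [P0 ends]
  4='ca' goto d→5
  5='cad' goto c→6
  6='cadc' goto a→7
  7='cadca' goto d→8
  8='cadcad' goto ·  [P1 ends]
  9='cc' goto c→10
  10='ccc' goto d→11
  11='cccd' goto c→12
  12='cccdc' goto b→13
  13='cccdcb' goto ·  [P2 ends]
  14='d' goto a→15
  15='da' goto a→16
  16='daa' goto ·  [P3 ends]
  17='cdc' goto b→18
  18='cdcb' goto ·  [P4 ends]

BFS fail/out derivation:
  n1('c'): parent n0 fail=0; on 'c' 0 → fail=0;  out ∅∪∅=∅
  n14('d'): parent n0 fail=0; on 'd' 0 → fail=0;  out ∅∪∅=∅
  n2('cd'): parent n1 fail=0; on 'd' 0 → fail=14;  out ∅∪∅=∅
  n4('ca'): parent n1 fail=0; on 'a' 0 → fail=0;  out ∅∪∅=∅
  n9('cc'): parent n1 fail=0; on 'c' 0 → fail=1;  out ∅∪∅=∅
  n15('da'): parent n14 fail=0; on 'a' 0 → fail=0;  out ∅∪∅=∅
  n3('cdd'): parent n2 fail=14; on 'd' 14→0 → fail=14;  out {0}∪∅={0}
  n5('cad'): parent n4 fail=0; on 'd' 0 → fail=14;  out ∅∪∅=∅
  n10('ccc'): parent n9 fail=1; on 'c' 1 → fail=9;  out ∅∪∅=∅
  n16('daa'): parent n15 fail=0; on 'a' 0 → fail=0;  out {3}∪∅={3}
  n17('cdc'): parent n2 fail=14; on 'c' 14→0 → fail=1;  out ∅∪∅=∅
  n6('cadc'): parent n5 fail=14; on 'c' 14→0 → fail=1;  out ∅∪∅=∅
  n11('cccd'): parent n10 fail=9; on 'd' 9→1 → fail=2;  out ∅∪∅=∅
  n18('cdcb'): parent n17 fail=1; on 'b' 1→0 → fail=0;  out {4}∪∅={4}
  n7('cadca'): parent n6 fail=1; on 'a' 1 → fail=4;  out ∅∪∅=∅
  n12('cccdc'): parent n11 fail=2; on 'c' 2 → fail=17;  out ∅∪∅=∅
  n8('cadcad'): parent n7 fail=4; on 'd' 4 → fail=5;  out {1}∪∅={1}
  n13('cccdcb'): parent n12 fail=17; on 'b' 17 → fail=18;  out {2}∪{4}={2,4}

Run:
pos 0 'b': at 0
pos 1 'a': at 0
pos 2 'c': at 1
pos 3 'a': at 4
pos 4 'c': at 1 (fail-walked)
pos 5 'a': at 4
pos 6 'd': at 5
pos 7 'c': at 6
pos 8 'a': at 7
pos 9 'd': at 8  emit P1@[4:9]
pos 10 'c': at 6 (fail-walked)
pos 11 'a': at 7
pos 12 'd': at 8  emit P1@[7:12]
pos 13 'c': at 6 (fail-walked)
pos 14 'a': at 7
pos 15 'd': at 8  emit P1@[10:15]
pos 16 'd': at 14 (fail-walked)
pos 17 'a': at 15
pos 18 'a': at 16  emit P3@[16:18]
pos 19 'c': at 1 (fail-walked)
pos 20 'd': at 2
pos 21 'a': at 15 (fail-walked)
pos 22 'a': at 16  emit P3@[20:22]
pos 23 'c': at 1 (fail-walked)
pos 24 'd': at 2
pos 25 'd': at 3  emit P0@[23:25]
pos 26 'd': at 14 (fail-walked)
pos 27 'c': at 1 (fail-walked)
pos 28 'c': at 9
pos 29 'a': at 4 (fail-walked)
pos 30 'd': at 5
pos 31 'c': at 6
pos 32 'a': at 7
pos 33 'd': at 8  emit P1@[28:33]
pos 34 'b': at 0 (fail-walked)
pos 35 'a': at 0
pos 36 'd': at 14
pos 37 'a': at 15
pos 38 'a': at 16  emit P3@[36:38]
pos 39 'c': at 1 (fail-walked)
pos 40 'c': at 9
pos 41 'd': at 2 (fail-walked)
pos 42 'a': at 15 (fail-walked)
pos 43 'a': at 16  emit P3@[41:43]
pos 44 'c': at 1 (fail-walked)
pos 45 'c': at 9
pos 46 'd': at 2 (fail-walked)
pos 47 'a': at 15 (fail-walked)
pos 48 'a': at 16  emit P3@[46:48]
pos 49 'a': at 0 (fail-walked)
pos 50 'c': at 1
pos 51 'b': at 0 (fail-walked)
pos 52 'b': at 0
pos 53 'c': at 1
pos 54 'b': at 0 (fail-walked)
pos 55 'c': at 1
pos 56 'c': at 9
pos 57 'a': at 4 (fail-walked)
pos 58 'd': at 5
pos 59 'c': at 6
pos 60 'a': at 7
pos 61 'd': at 8  emit P1@[56:61]
pos 62 'b': at 0 (fail-walked)
pos 63 'a': at 0
pos 64 'd': at 14
pos 65 'd': at 14 (fail-walked)
pos 66 'b': at 0 (fail-walked)
pos 67 'c': at 1
pos 68 'b': at 0 (fail-walked)
pos 69 'b': at 0
pos 70 'c': at 1
pos 71 'd': at 2
pos 72 'a': at 15 (fail-walked)
pos 73 'd': at 14 (fail-walked)
pos 74 'c': at 1 (fail-walked)
pos 75 'c': at 9
pos 76 'd': at 2 (fail-walked)
pos 77 'a': at 15 (fail-walked)
pos 78 'a': at 16  emit P3@[76:78]

All matches (sorted): [[9,1],[12,1],[15,1],[18,3],[22,3],[25,0],[33,1],[38,3],[43,3],[48,3],[61,1],[78,3]]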